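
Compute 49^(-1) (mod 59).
53

Using Extended Euclidean Algorithm:
gcd(49, 59) = 1
Bezout coefficients: 49 × -6 + 59 × 5 = 1
So 49 × -6 ≡ 1 (mod 59)
The inverse is -6 mod 59 = 53
Verification: 49 × 53 = 2597 = 44 × 59 + 1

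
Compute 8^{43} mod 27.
8

Using successive squaring:
Binary expansion of 43: 101011
Powers of 8 mod 27 (each is the square of the previous):
  8^1 ≡ 8 (mod 27)
  8^2 ≡ 8² = 64 ≡ 10 (mod 27)
  8^4 ≡ 10² = 100 ≡ 19 (mod 27)
  8^8 ≡ 19² = 361 ≡ 10 (mod 27)
  8^16 ≡ 10² = 100 ≡ 19 (mod 27)
  8^32 ≡ 19² = 361 ≡ 10 (mod 27)
43 = 32 + 8 + 2 + 1, so 8^43 = 8^32 × 8^8 × 8^2 × 8^1 ≡ 10 × 10 × 10 × 8 (mod 27)
Multiplying step by step:
  10 × 10 = 100 ≡ 19 (mod 27)
  19 × 10 = 190 ≡ 1 (mod 27)
  1 × 8 = 8 ≡ 8 (mod 27)
Result: 8^43 ≡ 8 (mod 27)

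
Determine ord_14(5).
Powers of 5 mod 14: 5^1≡5, 5^2≡11, 5^3≡13, 5^4≡9, 5^5≡3, 5^6≡1. Order = 6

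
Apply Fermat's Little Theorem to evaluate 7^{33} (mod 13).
8

By Fermat's Little Theorem, a^(p-1) ≡ 1 (mod p) for prime p and gcd(a, p) = 1
Here p = 13, so 7^12 ≡ 1 (mod 13)
We can reduce the exponent: 33 mod 12 = 9
So 7^33 ≡ 7^9 (mod 13)
Computing: 7^9 mod 13 = 8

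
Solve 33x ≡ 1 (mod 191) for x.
33^(-1) ≡ 110 (mod 191). Verification: 33 × 110 = 3630 ≡ 1 (mod 191)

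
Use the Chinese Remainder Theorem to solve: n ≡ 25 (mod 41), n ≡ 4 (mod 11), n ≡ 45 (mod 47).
8881

Using the Chinese Remainder Theorem:
M = product of moduli = 21197
For equation 1: M_1 = 517, 517 ≡ 25 (mod 41), inverse of 517 mod 41 is 23 (check: 25 × 23 = 575 ≡ 1 (mod 41))
For equation 2: M_2 = 1927, 1927 ≡ 2 (mod 11), inverse of 1927 mod 11 is 6 (check: 2 × 6 = 12 ≡ 1 (mod 11))
For equation 3: M_3 = 451, 451 ≡ 28 (mod 47), inverse of 451 mod 47 is 42 (check: 28 × 42 = 1176 ≡ 1 (mod 47))
Combine: n ≡ Σ r_i×M_i×(M_i⁻¹ mod m_i) = 25×517×23 + 4×1927×6 + 45×451×42 = 297275 + 46248 + 852390 = 1195913
1195913 mod 21197 = 8881
n ≡ 8881 (mod 21197)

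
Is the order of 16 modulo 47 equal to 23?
Yes, ord_47(16) = 23.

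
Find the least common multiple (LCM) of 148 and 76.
2812

First find GCD(148, 76) using the Euclidean algorithm:
148 = 1 × 76 + 72
76 = 1 × 72 + 4
72 = 18 × 4 + 0
GCD(148, 76) = 4

LCM formula: LCM(a, b) = (a × b) / GCD(a, b)
LCM(148, 76) = (148 × 76) / 4
LCM(148, 76) = 11248 / 4
LCM(148, 76) = 2812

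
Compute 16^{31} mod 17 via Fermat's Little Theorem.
16

By Fermat's Little Theorem, a^(p-1) ≡ 1 (mod p) for prime p and gcd(a, p) = 1
Here p = 17, so 16^16 ≡ 1 (mod 17)
We can reduce the exponent: 31 mod 16 = 15
So 16^31 ≡ 16^15 (mod 17)
Computing: 16^15 mod 17 = 16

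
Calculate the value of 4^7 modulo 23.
7 = 4 + 2 + 1 (binary 111). Repeated squaring mod 23: 4^1 ≡ 4; 4^2 ≡ 4² = 16 ≡ 16; 4^4 ≡ 16² = 256 ≡ 3. Multiply: 4^7 = 4^4 × 4^2 × 4^1 ≡ 3 × 16 × 4 (mod 23): 3 × 16 = 48 ≡ 2; 2 × 4 = 8 ≡ 8. So 4^7 ≡ 8 (mod 23).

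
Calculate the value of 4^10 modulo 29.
10 = 8 + 2 (binary 1010). Repeated squaring mod 29: 4^1 ≡ 4; 4^2 ≡ 4² = 16 ≡ 16; 4^4 ≡ 16² = 256 ≡ 24; 4^8 ≡ 24² = 576 ≡ 25. Multiply: 4^10 = 4^8 × 4^2 ≡ 25 × 16 (mod 29): 25 × 16 = 400 ≡ 23. So 4^10 ≡ 23 (mod 29).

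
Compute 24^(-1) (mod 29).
24^(-1) ≡ 23 (mod 29). Verification: 24 × 23 = 552 ≡ 1 (mod 29)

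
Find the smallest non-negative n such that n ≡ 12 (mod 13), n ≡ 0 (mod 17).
51

Using the Chinese Remainder Theorem:
M = product of moduli = 221
For equation 1: M_1 = 17, 17 ≡ 4 (mod 13), inverse of 17 mod 13 is 10 (check: 4 × 10 = 40 ≡ 1 (mod 13))
For equation 2: M_2 = 13, 13 ≡ 13 (mod 17), inverse of 13 mod 17 is 4 (check: 13 × 4 = 52 ≡ 1 (mod 17))
Combine: n ≡ Σ r_i×M_i×(M_i⁻¹ mod m_i) = 12×17×10 + 0×13×4 = 2040 + 0 = 2040
2040 mod 221 = 51
n ≡ 51 (mod 221)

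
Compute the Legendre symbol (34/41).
(34/41) = 34^{20} mod 41 = -1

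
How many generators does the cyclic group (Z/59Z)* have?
28

The number of primitive roots modulo p is φ(p-1) = φ(58)
φ(58) = 28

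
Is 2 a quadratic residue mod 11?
By Euler's criterion: 2^{5} ≡ 10 (mod 11). Since this equals -1 (≡ 10), 2 is not a QR.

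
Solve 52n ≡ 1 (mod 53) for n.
52

Using Extended Euclidean Algorithm:
gcd(52, 53) = 1
Bezout coefficients: 52 × -1 + 53 × 1 = 1
So 52 × -1 ≡ 1 (mod 53)
The inverse is -1 mod 53 = 52
Verification: 52 × 52 = 2704 = 51 × 53 + 1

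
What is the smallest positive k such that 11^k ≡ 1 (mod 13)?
Powers of 11 mod 13: 11^1≡11, 11^2≡4, 11^3≡5, 11^4≡3, 11^5≡7, 11^6≡12, 11^7≡2, 11^8≡9, 11^9≡8, 11^10≡10, 11^11≡6, 11^12≡1. Order = 12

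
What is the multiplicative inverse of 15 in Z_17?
15^(-1) ≡ 8 (mod 17). Verification: 15 × 8 = 120 ≡ 1 (mod 17)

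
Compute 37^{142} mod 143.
49

Using successive squaring:
Binary expansion of 142: 10001110
Powers of 37 mod 143 (each is the square of the previous):
  37^1 ≡ 37 (mod 143)
  37^2 ≡ 37² = 1369 ≡ 82 (mod 143)
  37^4 ≡ 82² = 6724 ≡ 3 (mod 143)
  37^8 ≡ 3² = 9 ≡ 9 (mod 143)
  37^16 ≡ 9² = 81 ≡ 81 (mod 143)
  37^32 ≡ 81² = 6561 ≡ 126 (mod 143)
  37^64 ≡ 126² = 15876 ≡ 3 (mod 143)
  37^128 ≡ 3² = 9 ≡ 9 (mod 143)
142 = 128 + 8 + 4 + 2, so 37^142 = 37^128 × 37^8 × 37^4 × 37^2 ≡ 9 × 9 × 3 × 82 (mod 143)
Multiplying step by step:
  9 × 9 = 81 ≡ 81 (mod 143)
  81 × 3 = 243 ≡ 100 (mod 143)
  100 × 82 = 8200 ≡ 49 (mod 143)
Result: 37^142 ≡ 49 (mod 143)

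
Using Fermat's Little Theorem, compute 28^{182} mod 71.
25

By Fermat's Little Theorem, a^(p-1) ≡ 1 (mod p) for prime p and gcd(a, p) = 1
Here p = 71, so 28^70 ≡ 1 (mod 71)
We can reduce the exponent: 182 mod 70 = 42
So 28^182 ≡ 28^42 (mod 71)
Computing: 28^42 mod 71 = 25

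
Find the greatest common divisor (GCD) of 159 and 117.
3

Using the Euclidean algorithm:
159 = 1 × 117 + 42
117 = 2 × 42 + 33
42 = 1 × 33 + 9
33 = 3 × 9 + 6
9 = 1 × 6 + 3
6 = 2 × 3 + 0

GCD(159, 117) = 3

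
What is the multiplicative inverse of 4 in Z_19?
4^(-1) ≡ 5 (mod 19). Verification: 4 × 5 = 20 ≡ 1 (mod 19)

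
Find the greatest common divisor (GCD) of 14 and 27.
1

Using the Euclidean algorithm:
14 = 0 × 27 + 14
27 = 1 × 14 + 13
14 = 1 × 13 + 1
13 = 13 × 1 + 0

GCD(14, 27) = 1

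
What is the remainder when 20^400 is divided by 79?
Using Fermat: 20^{78} ≡ 1 (mod 79). 400 ≡ 10 (mod 78). So 20^{400} ≡ 20^{10} ≡ 44 (mod 79)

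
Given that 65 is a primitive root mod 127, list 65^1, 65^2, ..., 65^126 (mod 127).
g^1, g^2, ..., g^{126} mod 127: {65, 34, 51, 13, 83, 61, 28, 42, 63, 31, 110, 38, 57, 22, 33, 113, 106, 32, 48, 72, 108, 35, 116, 47, 7, 74, 111, 103, 91, 73, 46, 69, 40, 60, 90, 8, 12, 18, 27, 104, 29, 107, 97, 82, 123, 121, 118, 50, 75, 49, 10, 15, 86, 2, 3, 68, 102, 26, 39, 122, 56, 84, 126, 62, 93, 76, 114, 44, 66, 99, 85, 64, 96, 17, 89, 70, 105, 94, 14, 21, 95, 79, 55, 19, 92, 11, 80, 120, 53, 16, 24, 36, 54, 81, 58, 87, 67, 37, 119, 115, 109, 100, 23, 98, 20, 30, 45, 4, 6, 9, 77, 52, 78, 117, 112, 41, 125, 124, 59, 25, 101, 88, 5, 71, 43, 1}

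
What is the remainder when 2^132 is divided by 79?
Using Fermat: 2^{78} ≡ 1 (mod 79). 132 ≡ 54 (mod 78). So 2^{132} ≡ 2^{54} ≡ 62 (mod 79)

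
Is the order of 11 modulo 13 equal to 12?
Yes, ord_13(11) = 12.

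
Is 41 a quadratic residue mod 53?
By Euler's criterion: 41^{26} ≡ 52 (mod 53). Since this equals -1 (≡ 52), 41 is not a QR.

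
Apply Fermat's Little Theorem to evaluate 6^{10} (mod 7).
1

By Fermat's Little Theorem, a^(p-1) ≡ 1 (mod p) for prime p and gcd(a, p) = 1
Here p = 7, so 6^6 ≡ 1 (mod 7)
We can reduce the exponent: 10 mod 6 = 4
So 6^10 ≡ 6^4 (mod 7)
Computing: 6^4 mod 7 = 1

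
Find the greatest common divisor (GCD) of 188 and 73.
1

Using the Euclidean algorithm:
188 = 2 × 73 + 42
73 = 1 × 42 + 31
42 = 1 × 31 + 11
31 = 2 × 11 + 9
11 = 1 × 9 + 2
9 = 4 × 2 + 1
2 = 2 × 1 + 0

GCD(188, 73) = 1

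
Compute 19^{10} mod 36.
1

Using successive squaring:
Binary expansion of 10: 1010
Powers of 19 mod 36 (each is the square of the previous):
  19^1 ≡ 19 (mod 36)
  19^2 ≡ 19² = 361 ≡ 1 (mod 36)
  19^4 ≡ 1² = 1 ≡ 1 (mod 36)
  19^8 ≡ 1² = 1 ≡ 1 (mod 36)
10 = 8 + 2, so 19^10 = 19^8 × 19^2 ≡ 1 × 1 (mod 36)
Multiplying step by step:
  1 × 1 = 1 ≡ 1 (mod 36)
Result: 19^10 ≡ 1 (mod 36)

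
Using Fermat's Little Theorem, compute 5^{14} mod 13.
12

By Fermat's Little Theorem, a^(p-1) ≡ 1 (mod p) for prime p and gcd(a, p) = 1
Here p = 13, so 5^12 ≡ 1 (mod 13)
We can reduce the exponent: 14 mod 12 = 2
So 5^14 ≡ 5^2 (mod 13)
Computing: 5^2 mod 13 = 12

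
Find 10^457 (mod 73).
Using Fermat: 10^{72} ≡ 1 (mod 73). 457 ≡ 25 (mod 72). So 10^{457} ≡ 10^{25} ≡ 10 (mod 73)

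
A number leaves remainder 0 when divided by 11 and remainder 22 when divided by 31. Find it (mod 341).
M = 11 × 31 = 341. M₁ = 31, y₁ ≡ 5 (mod 11). M₂ = 11, y₂ ≡ 17 (mod 31). m = 0×31×5 + 22×11×17 ≡ 22 (mod 341)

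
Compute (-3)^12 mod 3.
Using repeated squaring. (-3) ≡ 0 (mod 3). 12 = 8 + 4 (binary 1100). Repeated squaring mod 3: 0^1 ≡ 0; 0^2 ≡ 0² = 0 ≡ 0; 0^4 ≡ 0² = 0 ≡ 0; 0^8 ≡ 0² = 0 ≡ 0. Multiply: (-3)^12 ≡ 0^8 × 0^4 ≡ 0 × 0 (mod 3): 0 × 0 = 0 ≡ 0. So (-3)^12 ≡ 0 (mod 3).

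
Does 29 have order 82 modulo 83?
p - 1 = 82 has prime divisors 2, 41. Check 29^(82/q) mod 83 for each: 29^(82/2) = 29^41 ≡ 1, 29^(82/41) = 29^2 ≡ 11 (mod 83). Since 29^41 ≡ 1 (mod 83), the order of 29 divides 41 (in fact the order is 41) ≠ 82, so it is not a primitive root.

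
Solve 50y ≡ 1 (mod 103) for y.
68

Using Extended Euclidean Algorithm:
gcd(50, 103) = 1
Bezout coefficients: 50 × -35 + 103 × 17 = 1
So 50 × -35 ≡ 1 (mod 103)
The inverse is -35 mod 103 = 68
Verification: 50 × 68 = 3400 = 33 × 103 + 1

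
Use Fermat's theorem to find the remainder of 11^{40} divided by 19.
11

By Fermat's Little Theorem, a^(p-1) ≡ 1 (mod p) for prime p and gcd(a, p) = 1
Here p = 19, so 11^18 ≡ 1 (mod 19)
We can reduce the exponent: 40 mod 18 = 4
So 11^40 ≡ 11^4 (mod 19)
Computing: 11^4 mod 19 = 11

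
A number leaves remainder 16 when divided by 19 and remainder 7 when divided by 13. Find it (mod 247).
M = 19 × 13 = 247. M₁ = 13, y₁ ≡ 3 (mod 19). M₂ = 19, y₂ ≡ 11 (mod 13). t = 16×13×3 + 7×19×11 ≡ 111 (mod 247)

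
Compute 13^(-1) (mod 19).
13^(-1) ≡ 3 (mod 19). Verification: 13 × 3 = 39 ≡ 1 (mod 19)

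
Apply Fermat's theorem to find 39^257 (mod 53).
By Fermat: 39^{52} ≡ 1 (mod 53). 257 = 4×52 + 49. So 39^{257} ≡ 39^{49} ≡ 31 (mod 53)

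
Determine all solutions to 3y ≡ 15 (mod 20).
5

Since gcd(3, 20) = 1 divides 15, a solution exists.
Multiply both sides by the inverse of 3 mod 20:
  3^(-1) mod 20 = 7
  x ≡ 7 × 15 ≡ 105 ≡ 5 (mod 20)
Verification: 3 × 5 = 15 = 0 × 20 + 15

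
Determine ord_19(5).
Powers of 5 mod 19: 5^1≡5, 5^2≡6, 5^3≡11, 5^4≡17, 5^5≡9, 5^6≡7, 5^7≡16, 5^8≡4, 5^9≡1. Order = 9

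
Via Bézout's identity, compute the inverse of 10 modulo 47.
Extended GCD: 10(-14) + 47(3) = 1. So 10^(-1) ≡ 33 ≡ 33 (mod 47). Verify: 10 × 33 = 330 ≡ 1 (mod 47)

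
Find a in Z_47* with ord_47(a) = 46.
5 has order 46 mod 47 since 5^{46} ≡ 1 (mod 47) and no smaller power works.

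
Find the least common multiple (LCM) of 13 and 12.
156

First find GCD(13, 12) using the Euclidean algorithm:
13 = 1 × 12 + 1
12 = 12 × 1 + 0
GCD(13, 12) = 1

LCM formula: LCM(a, b) = (a × b) / GCD(a, b)
LCM(13, 12) = (13 × 12) / 1
LCM(13, 12) = 156 / 1
LCM(13, 12) = 156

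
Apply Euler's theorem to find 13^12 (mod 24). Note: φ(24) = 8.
By Euler: 13^{8} ≡ 1 (mod 24) since gcd(13, 24) = 1. 12 = 1×8 + 4. So 13^{12} ≡ 13^{4} ≡ 1 (mod 24)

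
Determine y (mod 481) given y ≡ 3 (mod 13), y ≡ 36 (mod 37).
406

Using the Chinese Remainder Theorem:
M = product of moduli = 481
For equation 1: M_1 = 37, 37 ≡ 11 (mod 13), inverse of 37 mod 13 is 6 (check: 11 × 6 = 66 ≡ 1 (mod 13))
For equation 2: M_2 = 13, 13 ≡ 13 (mod 37), inverse of 13 mod 37 is 20 (check: 13 × 20 = 260 ≡ 1 (mod 37))
Combine: y ≡ Σ r_i×M_i×(M_i⁻¹ mod m_i) = 3×37×6 + 36×13×20 = 666 + 9360 = 10026
10026 mod 481 = 406
y ≡ 406 (mod 481)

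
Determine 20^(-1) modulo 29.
20^(-1) ≡ 16 (mod 29). Verification: 20 × 16 = 320 ≡ 1 (mod 29)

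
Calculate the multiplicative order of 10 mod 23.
Powers of 10 mod 23: 10^1≡10, 10^2≡8, 10^3≡11, 10^4≡18, 10^5≡19, 10^6≡6, 10^7≡14, 10^8≡2, 10^9≡20, 10^10≡16, 10^11≡22, 10^12≡13, 10^13≡15, 10^14≡12, 10^15≡5, 10^16≡4, 10^17≡17, 10^18≡9, 10^19≡21, 10^20≡3, 10^21≡7, 10^22≡1. Order = 22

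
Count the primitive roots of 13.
4

The number of primitive roots modulo p is φ(p-1) = φ(12)
φ(12) = 4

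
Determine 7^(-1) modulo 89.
7^(-1) ≡ 51 (mod 89). Verification: 7 × 51 = 357 ≡ 1 (mod 89)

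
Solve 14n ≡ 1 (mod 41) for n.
3

Using Extended Euclidean Algorithm:
gcd(14, 41) = 1
Bezout coefficients: 14 × 3 + 41 × -1 = 1
So 14 × 3 ≡ 1 (mod 41)
The inverse is 3 mod 41 = 3
Verification: 14 × 3 = 42 = 1 × 41 + 1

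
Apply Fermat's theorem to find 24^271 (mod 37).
By Fermat: 24^{36} ≡ 1 (mod 37). 271 = 7×36 + 19. So 24^{271} ≡ 24^{19} ≡ 13 (mod 37)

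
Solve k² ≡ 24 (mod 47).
The square roots of 24 mod 47 are 27 and 20. Verify: 27² = 729 ≡ 24 (mod 47)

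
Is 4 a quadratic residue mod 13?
By Euler's criterion: 4^{6} ≡ 1 (mod 13). Since this equals 1, 4 is a QR.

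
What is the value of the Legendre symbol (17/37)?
(17/37) = 17^{18} mod 37 = -1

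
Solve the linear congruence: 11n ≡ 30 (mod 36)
6

Since gcd(11, 36) = 1 divides 30, a solution exists.
Multiply both sides by the inverse of 11 mod 36:
  11^(-1) mod 36 = 23
  x ≡ 23 × 30 ≡ 690 ≡ 6 (mod 36)
Verification: 11 × 6 = 66 = 1 × 36 + 30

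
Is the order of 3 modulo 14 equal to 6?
Yes, ord_14(3) = 6.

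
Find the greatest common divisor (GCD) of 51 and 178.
1

Using the Euclidean algorithm:
51 = 0 × 178 + 51
178 = 3 × 51 + 25
51 = 2 × 25 + 1
25 = 25 × 1 + 0

GCD(51, 178) = 1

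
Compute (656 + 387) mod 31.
20

(656 + 387) = 1043
1043 mod 31 = 20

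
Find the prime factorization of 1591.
37 × 43

Divide by primes starting from smallest:
1591 ÷ 37 = 43
43 ÷ 43 = 1

1591 = 37 × 43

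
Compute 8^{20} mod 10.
6

Using successive squaring:
Binary expansion of 20: 10100
Powers of 8 mod 10 (each is the square of the previous):
  8^1 ≡ 8 (mod 10)
  8^2 ≡ 8² = 64 ≡ 4 (mod 10)
  8^4 ≡ 4² = 16 ≡ 6 (mod 10)
  8^8 ≡ 6² = 36 ≡ 6 (mod 10)
  8^16 ≡ 6² = 36 ≡ 6 (mod 10)
20 = 16 + 4, so 8^20 = 8^16 × 8^4 ≡ 6 × 6 (mod 10)
Multiplying step by step:
  6 × 6 = 36 ≡ 6 (mod 10)
Result: 8^20 ≡ 6 (mod 10)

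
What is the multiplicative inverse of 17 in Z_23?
17^(-1) ≡ 19 (mod 23). Verification: 17 × 19 = 323 ≡ 1 (mod 23)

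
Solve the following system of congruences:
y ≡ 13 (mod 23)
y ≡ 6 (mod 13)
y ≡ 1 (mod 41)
11030

Using the Chinese Remainder Theorem:
M = product of moduli = 12259
For equation 1: M_1 = 533, 533 ≡ 4 (mod 23), inverse of 533 mod 23 is 6 (check: 4 × 6 = 24 ≡ 1 (mod 23))
For equation 2: M_2 = 943, 943 ≡ 7 (mod 13), inverse of 943 mod 13 is 2 (check: 7 × 2 = 14 ≡ 1 (mod 13))
For equation 3: M_3 = 299, 299 ≡ 12 (mod 41), inverse of 299 mod 41 is 24 (check: 12 × 24 = 288 ≡ 1 (mod 41))
Combine: y ≡ Σ r_i×M_i×(M_i⁻¹ mod m_i) = 13×533×6 + 6×943×2 + 1×299×24 = 41574 + 11316 + 7176 = 60066
60066 mod 12259 = 11030
y ≡ 11030 (mod 12259)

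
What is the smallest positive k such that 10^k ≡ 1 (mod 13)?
Powers of 10 mod 13: 10^1≡10, 10^2≡9, 10^3≡12, 10^4≡3, 10^5≡4, 10^6≡1. Order = 6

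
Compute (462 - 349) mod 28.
1

(462 - 349) = 113
113 mod 28 = 1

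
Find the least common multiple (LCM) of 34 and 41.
1394

First find GCD(34, 41) using the Euclidean algorithm:
34 = 0 × 41 + 34
41 = 1 × 34 + 7
34 = 4 × 7 + 6
7 = 1 × 6 + 1
6 = 6 × 1 + 0
GCD(34, 41) = 1

LCM formula: LCM(a, b) = (a × b) / GCD(a, b)
LCM(34, 41) = (34 × 41) / 1
LCM(34, 41) = 1394 / 1
LCM(34, 41) = 1394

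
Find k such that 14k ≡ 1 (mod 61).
14^(-1) ≡ 48 (mod 61). Verification: 14 × 48 = 672 ≡ 1 (mod 61)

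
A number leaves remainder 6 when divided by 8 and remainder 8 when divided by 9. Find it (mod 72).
M = 8 × 9 = 72. M₁ = 9, y₁ ≡ 1 (mod 8). M₂ = 8, y₂ ≡ 8 (mod 9). k = 6×9×1 + 8×8×8 ≡ 62 (mod 72)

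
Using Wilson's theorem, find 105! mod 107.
(106)! = (105)! × (106) ≡ -1 (mod 107). So (105)! ≡ -1 × (106)^(-1) ≡ (-1)×(-1) = 1 (mod 107)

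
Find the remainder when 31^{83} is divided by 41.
By Fermat: 31^{40} ≡ 1 (mod 41). 83 = 2×40 + 3. So 31^{83} ≡ 31^{3} ≡ 25 (mod 41)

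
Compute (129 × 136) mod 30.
24

(129 × 136) = 17544
17544 mod 30 = 24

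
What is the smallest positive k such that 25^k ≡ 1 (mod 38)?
Powers of 25 mod 38: 25^1≡25, 25^2≡17, 25^3≡7, 25^4≡23, 25^5≡5, 25^6≡11, 25^7≡9, 25^8≡35, 25^9≡1. Order = 9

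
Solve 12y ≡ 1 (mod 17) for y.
12^(-1) ≡ 10 (mod 17). Verification: 12 × 10 = 120 ≡ 1 (mod 17)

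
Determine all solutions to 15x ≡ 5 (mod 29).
10

Since gcd(15, 29) = 1 divides 5, a solution exists.
Multiply both sides by the inverse of 15 mod 29:
  15^(-1) mod 29 = 2
  x ≡ 2 × 5 ≡ 10 ≡ 10 (mod 29)
Verification: 15 × 10 = 150 = 5 × 29 + 5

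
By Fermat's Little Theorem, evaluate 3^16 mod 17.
By Fermat's Little Theorem, 3^{16} ≡ 1 (mod 17) since 17 is prime and gcd(3, 17) = 1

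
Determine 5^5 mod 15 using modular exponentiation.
5 = 4 + 1 (binary 101). Repeated squaring mod 15: 5^1 ≡ 5; 5^2 ≡ 5² = 25 ≡ 10; 5^4 ≡ 10² = 100 ≡ 10. Multiply: 5^5 = 5^4 × 5^1 ≡ 10 × 5 (mod 15): 10 × 5 = 50 ≡ 5. So 5^5 ≡ 5 (mod 15).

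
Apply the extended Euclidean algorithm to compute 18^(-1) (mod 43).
Extended GCD: 18(12) + 43(-5) = 1. So 18^(-1) ≡ 12 ≡ 12 (mod 43). Verify: 18 × 12 = 216 ≡ 1 (mod 43)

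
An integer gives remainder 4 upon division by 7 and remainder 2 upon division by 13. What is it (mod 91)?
M = 7 × 13 = 91. M₁ = 13, y₁ ≡ 6 (mod 7). M₂ = 7, y₂ ≡ 2 (mod 13). k = 4×13×6 + 2×7×2 ≡ 67 (mod 91). The smallest positive such number is 67.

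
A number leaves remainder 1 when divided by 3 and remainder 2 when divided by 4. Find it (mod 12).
M = 3 × 4 = 12. M₁ = 4, y₁ ≡ 1 (mod 3). M₂ = 3, y₂ ≡ 3 (mod 4). z = 1×4×1 + 2×3×3 ≡ 10 (mod 12)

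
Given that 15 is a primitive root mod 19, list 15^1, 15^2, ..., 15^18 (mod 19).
g^1, g^2, ..., g^{18} mod 19: {15, 16, 12, 9, 2, 11, 13, 5, 18, 4, 3, 7, 10, 17, 8, 6, 14, 1}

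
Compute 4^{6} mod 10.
6

Using successive squaring:
Binary expansion of 6: 110
Powers of 4 mod 10 (each is the square of the previous):
  4^1 ≡ 4 (mod 10)
  4^2 ≡ 4² = 16 ≡ 6 (mod 10)
  4^4 ≡ 6² = 36 ≡ 6 (mod 10)
6 = 4 + 2, so 4^6 = 4^4 × 4^2 ≡ 6 × 6 (mod 10)
Multiplying step by step:
  6 × 6 = 36 ≡ 6 (mod 10)
Result: 4^6 ≡ 6 (mod 10)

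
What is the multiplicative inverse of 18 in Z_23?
18^(-1) ≡ 9 (mod 23). Verification: 18 × 9 = 162 ≡ 1 (mod 23)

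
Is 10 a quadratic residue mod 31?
By Euler's criterion: 10^{15} ≡ 1 (mod 31). Since this equals 1, 10 is a QR.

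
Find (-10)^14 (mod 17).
Using repeated squaring. (-10) ≡ 7 (mod 17). 14 = 8 + 4 + 2 (binary 1110). Repeated squaring mod 17: 7^1 ≡ 7; 7^2 ≡ 7² = 49 ≡ 15; 7^4 ≡ 15² = 225 ≡ 4; 7^8 ≡ 4² = 16 ≡ 16. Multiply: (-10)^14 ≡ 7^8 × 7^4 × 7^2 ≡ 16 × 4 × 15 (mod 17): 16 × 4 = 64 ≡ 13; 13 × 15 = 195 ≡ 8. So (-10)^14 ≡ 8 (mod 17).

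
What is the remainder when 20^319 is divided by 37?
Using Fermat: 20^{36} ≡ 1 (mod 37). 319 ≡ 31 (mod 36). So 20^{319} ≡ 20^{31} ≡ 35 (mod 37)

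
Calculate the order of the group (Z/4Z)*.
2

Prime factorization: 4 = 2^2
Using the formula φ(n) = n × Π(1 - 1/p) for each prime factor p:
φ(4) = 4 × (1 - 1/2)
φ(4) = 2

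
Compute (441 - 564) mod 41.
0

(441 - 564) = -123
-123 mod 41 = 0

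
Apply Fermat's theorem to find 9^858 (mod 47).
By Fermat: 9^{46} ≡ 1 (mod 47). 858 ≡ 30 (mod 46). So 9^{858} ≡ 9^{30} ≡ 14 (mod 47)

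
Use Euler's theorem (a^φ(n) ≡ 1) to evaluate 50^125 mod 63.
By Euler: 50^{36} ≡ 1 (mod 63) since gcd(50, 63) = 1. 125 = 3×36 + 17. So 50^{125} ≡ 50^{17} ≡ 29 (mod 63)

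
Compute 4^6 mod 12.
6 = 4 + 2 (binary 110). Repeated squaring mod 12: 4^1 ≡ 4; 4^2 ≡ 4² = 16 ≡ 4; 4^4 ≡ 4² = 16 ≡ 4. Multiply: 4^6 = 4^4 × 4^2 ≡ 4 × 4 (mod 12): 4 × 4 = 16 ≡ 4. So 4^6 ≡ 4 (mod 12).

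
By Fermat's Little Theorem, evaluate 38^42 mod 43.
By Fermat's Little Theorem, 38^{42} ≡ 1 (mod 43) since 43 is prime and gcd(38, 43) = 1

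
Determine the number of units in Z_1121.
1044

Prime factorization: 1121 = 19 × 59
Using the formula φ(n) = n × Π(1 - 1/p) for each prime factor p:
φ(1121) = 1121 × (1 - 1/19) × (1 - 1/59)
φ(1121) = 1044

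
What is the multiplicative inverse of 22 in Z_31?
22^(-1) ≡ 24 (mod 31). Verification: 22 × 24 = 528 ≡ 1 (mod 31)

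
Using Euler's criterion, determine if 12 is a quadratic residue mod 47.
By Euler's criterion: 12^{23} ≡ 1 (mod 47). Since this equals 1, 12 is a QR.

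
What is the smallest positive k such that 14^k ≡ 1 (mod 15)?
Powers of 14 mod 15: 14^1≡14, 14^2≡1. Order = 2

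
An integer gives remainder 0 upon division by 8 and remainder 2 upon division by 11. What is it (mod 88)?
M = 8 × 11 = 88. M₁ = 11, y₁ ≡ 3 (mod 8). M₂ = 8, y₂ ≡ 7 (mod 11). r = 0×11×3 + 2×8×7 ≡ 24 (mod 88). The smallest positive such number is 24.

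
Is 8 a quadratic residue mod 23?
By Euler's criterion: 8^{11} ≡ 1 (mod 23). Since this equals 1, 8 is a QR.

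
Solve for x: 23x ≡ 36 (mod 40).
12

Since gcd(23, 40) = 1 divides 36, a solution exists.
Multiply both sides by the inverse of 23 mod 40:
  23^(-1) mod 40 = 7
  x ≡ 7 × 36 ≡ 252 ≡ 12 (mod 40)
Verification: 23 × 12 = 276 = 6 × 40 + 36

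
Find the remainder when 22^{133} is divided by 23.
By Fermat: 22^{22} ≡ 1 (mod 23). 133 = 6×22 + 1. So 22^{133} ≡ 22^{1} ≡ 22 (mod 23)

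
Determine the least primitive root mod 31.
p - 1 = 30 has prime divisors 2, 3, 5. h is a primitive root mod 31 iff h^(30/q) ≢ 1 (mod 31) for each such q.
h = 2: 2^15 ≡ 1, 2^10 ≡ 1, 2^6 ≡ 2 (mod 31); 2^15 ≡ 1, so not a primitive root.
h = 3: 3^15 ≡ 30, 3^10 ≡ 25, 3^6 ≡ 16 (mod 31); none is 1, so 3 has order 30 and is a primitive root.
The smallest primitive root mod 31 is g = 3.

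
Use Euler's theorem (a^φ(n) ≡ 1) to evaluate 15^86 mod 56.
By Euler: 15^{24} ≡ 1 (mod 56) since gcd(15, 56) = 1. 86 = 3×24 + 14. So 15^{86} ≡ 15^{14} ≡ 1 (mod 56)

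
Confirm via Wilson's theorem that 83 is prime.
(82)! mod 83 = 82. Since this equals -1 (mod 83), Wilson confirms 83 is prime.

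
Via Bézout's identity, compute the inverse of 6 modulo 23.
Extended GCD: 6(4) + 23(-1) = 1. So 6^(-1) ≡ 4 ≡ 4 (mod 23). Verify: 6 × 4 = 24 ≡ 1 (mod 23)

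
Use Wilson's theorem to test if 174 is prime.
(173)! mod 174 = 0. Since 0 ≢ -1 (mod 174), 174 is not prime.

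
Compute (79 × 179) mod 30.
11

(79 × 179) = 14141
14141 mod 30 = 11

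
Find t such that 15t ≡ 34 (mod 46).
36

Since gcd(15, 46) = 1 divides 34, a solution exists.
Multiply both sides by the inverse of 15 mod 46:
  15^(-1) mod 46 = 43
  x ≡ 43 × 34 ≡ 1462 ≡ 36 (mod 46)
Verification: 15 × 36 = 540 = 11 × 46 + 34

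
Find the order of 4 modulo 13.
Powers of 4 mod 13: 4^1≡4, 4^2≡3, 4^3≡12, 4^4≡9, 4^5≡10, 4^6≡1. Order = 6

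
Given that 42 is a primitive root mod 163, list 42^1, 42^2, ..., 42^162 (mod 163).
g^1, g^2, ..., g^{162} mod 163: {42, 134, 86, 26, 114, 61, 117, 24, 30, 119, 108, 135, 128, 160, 37, 87, 68, 85, 147, 143, 138, 91, 73, 132, 2, 84, 105, 9, 52, 65, 122, 71, 48, 60, 75, 53, 107, 93, 157, 74, 11, 136, 7, 131, 123, 113, 19, 146, 101, 4, 5, 47, 18, 104, 130, 81, 142, 96, 120, 150, 106, 51, 23, 151, 148, 22, 109, 14, 99, 83, 63, 38, 129, 39, 8, 10, 94, 36, 45, 97, 162, 121, 29, 77, 137, 49, 102, 46, 139, 133, 44, 55, 28, 35, 3, 126, 76, 95, 78, 16, 20, 25, 72, 90, 31, 161, 79, 58, 154, 111, 98, 41, 92, 115, 103, 88, 110, 56, 70, 6, 89, 152, 27, 156, 32, 40, 50, 144, 17, 62, 159, 158, 116, 145, 59, 33, 82, 21, 67, 43, 13, 57, 112, 140, 12, 15, 141, 54, 149, 64, 80, 100, 125, 34, 124, 155, 153, 69, 127, 118, 66, 1}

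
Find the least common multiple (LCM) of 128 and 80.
640

First find GCD(128, 80) using the Euclidean algorithm:
128 = 1 × 80 + 48
80 = 1 × 48 + 32
48 = 1 × 32 + 16
32 = 2 × 16 + 0
GCD(128, 80) = 16

LCM formula: LCM(a, b) = (a × b) / GCD(a, b)
LCM(128, 80) = (128 × 80) / 16
LCM(128, 80) = 10240 / 16
LCM(128, 80) = 640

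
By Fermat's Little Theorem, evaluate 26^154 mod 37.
By Fermat: 26^{36} ≡ 1 (mod 37). 154 = 4×36 + 10. So 26^{154} ≡ 26^{10} ≡ 26 (mod 37)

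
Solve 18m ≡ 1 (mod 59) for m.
18^(-1) ≡ 23 (mod 59). Verification: 18 × 23 = 414 ≡ 1 (mod 59)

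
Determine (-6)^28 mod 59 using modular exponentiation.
Using repeated squaring. (-6) ≡ 53 (mod 59). 28 = 16 + 8 + 4 (binary 11100). Repeated squaring mod 59: 53^1 ≡ 53; 53^2 ≡ 53² = 2809 ≡ 36; 53^4 ≡ 36² = 1296 ≡ 57; 53^8 ≡ 57² = 3249 ≡ 4; 53^16 ≡ 4² = 16 ≡ 16. Multiply: (-6)^28 ≡ 53^16 × 53^8 × 53^4 ≡ 16 × 4 × 57 (mod 59): 16 × 4 = 64 ≡ 5; 5 × 57 = 285 ≡ 49. So (-6)^28 ≡ 49 (mod 59).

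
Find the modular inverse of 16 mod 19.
16^(-1) ≡ 6 (mod 19). Verification: 16 × 6 = 96 ≡ 1 (mod 19)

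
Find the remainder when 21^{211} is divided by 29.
By Fermat: 21^{28} ≡ 1 (mod 29). 211 = 7×28 + 15. So 21^{211} ≡ 21^{15} ≡ 8 (mod 29)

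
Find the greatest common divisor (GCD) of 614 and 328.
2

Using the Euclidean algorithm:
614 = 1 × 328 + 286
328 = 1 × 286 + 42
286 = 6 × 42 + 34
42 = 1 × 34 + 8
34 = 4 × 8 + 2
8 = 4 × 2 + 0

GCD(614, 328) = 2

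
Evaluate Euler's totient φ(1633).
1540

Prime factorization: 1633 = 23 × 71
Using the formula φ(n) = n × Π(1 - 1/p) for each prime factor p:
φ(1633) = 1633 × (1 - 1/23) × (1 - 1/71)
φ(1633) = 1540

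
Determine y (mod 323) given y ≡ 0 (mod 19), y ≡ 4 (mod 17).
38

Using the Chinese Remainder Theorem:
M = product of moduli = 323
For equation 1: M_1 = 17, 17 ≡ 17 (mod 19), inverse of 17 mod 19 is 9 (check: 17 × 9 = 153 ≡ 1 (mod 19))
For equation 2: M_2 = 19, 19 ≡ 2 (mod 17), inverse of 19 mod 17 is 9 (check: 2 × 9 = 18 ≡ 1 (mod 17))
Combine: y ≡ Σ r_i×M_i×(M_i⁻¹ mod m_i) = 0×17×9 + 4×19×9 = 0 + 684 = 684
684 mod 323 = 38
y ≡ 38 (mod 323)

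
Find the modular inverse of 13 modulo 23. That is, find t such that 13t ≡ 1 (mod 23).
16

Using Extended Euclidean Algorithm:
gcd(13, 23) = 1
Bezout coefficients: 13 × -7 + 23 × 4 = 1
So 13 × -7 ≡ 1 (mod 23)
The inverse is -7 mod 23 = 16
Verification: 13 × 16 = 208 = 9 × 23 + 1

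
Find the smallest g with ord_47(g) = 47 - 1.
p - 1 = 46 has prime divisors 2, 23. h is a primitive root mod 47 iff h^(46/q) ≢ 1 (mod 47) for each such q.
h = 2: 2^23 ≡ 1, 2^2 ≡ 4 (mod 47); 2^23 ≡ 1, so not a primitive root.
h = 3: 3^23 ≡ 1, 3^2 ≡ 9 (mod 47); 3^23 ≡ 1, so not a primitive root.
h = 4: 4^23 ≡ 1, 4^2 ≡ 16 (mod 47); 4^23 ≡ 1, so not a primitive root.
h = 5: 5^23 ≡ 46, 5^2 ≡ 25 (mod 47); none is 1, so 5 has order 46 and is a primitive root.
The smallest primitive root mod 47 is g = 5.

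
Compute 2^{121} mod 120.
32

Using successive squaring:
Binary expansion of 121: 1111001
Powers of 2 mod 120 (each is the square of the previous):
  2^1 ≡ 2 (mod 120)
  2^2 ≡ 2² = 4 ≡ 4 (mod 120)
  2^4 ≡ 4² = 16 ≡ 16 (mod 120)
  2^8 ≡ 16² = 256 ≡ 16 (mod 120)
  2^16 ≡ 16² = 256 ≡ 16 (mod 120)
  2^32 ≡ 16² = 256 ≡ 16 (mod 120)
  2^64 ≡ 16² = 256 ≡ 16 (mod 120)
121 = 64 + 32 + 16 + 8 + 1, so 2^121 = 2^64 × 2^32 × 2^16 × 2^8 × 2^1 ≡ 16 × 16 × 16 × 16 × 2 (mod 120)
Multiplying step by step:
  16 × 16 = 256 ≡ 16 (mod 120)
  16 × 16 = 256 ≡ 16 (mod 120)
  16 × 16 = 256 ≡ 16 (mod 120)
  16 × 2 = 32 ≡ 32 (mod 120)
Result: 2^121 ≡ 32 (mod 120)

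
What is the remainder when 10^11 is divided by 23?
Using repeated squaring. 11 = 8 + 2 + 1 (binary 1011). Repeated squaring mod 23: 10^1 ≡ 10; 10^2 ≡ 10² = 100 ≡ 8; 10^4 ≡ 8² = 64 ≡ 18; 10^8 ≡ 18² = 324 ≡ 2. Multiply: 10^11 = 10^8 × 10^2 × 10^1 ≡ 2 × 8 × 10 (mod 23): 2 × 8 = 16 ≡ 16; 16 × 10 = 160 ≡ 22. So 10^11 ≡ 22 (mod 23).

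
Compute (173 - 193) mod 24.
4

(173 - 193) = -20
-20 mod 24 = 4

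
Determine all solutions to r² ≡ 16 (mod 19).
The square roots of 16 mod 19 are 4 and 15. Verify: 4² = 16 ≡ 16 (mod 19)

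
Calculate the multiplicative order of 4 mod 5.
Powers of 4 mod 5: 4^1≡4, 4^2≡1. Order = 2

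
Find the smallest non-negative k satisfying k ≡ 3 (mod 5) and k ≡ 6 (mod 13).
M = 5 × 13 = 65. M₁ = 13, y₁ ≡ 2 (mod 5). M₂ = 5, y₂ ≡ 8 (mod 13). k = 3×13×2 + 6×5×8 ≡ 58 (mod 65)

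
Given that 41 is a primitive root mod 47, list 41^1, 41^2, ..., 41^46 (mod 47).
g^1, g^2, ..., g^{46} mod 47: {41, 36, 19, 27, 26, 32, 43, 24, 44, 18, 33, 37, 13, 16, 45, 12, 22, 9, 40, 42, 30, 8, 46, 6, 11, 28, 20, 21, 15, 4, 23, 3, 29, 14, 10, 34, 31, 2, 35, 25, 38, 7, 5, 17, 39, 1}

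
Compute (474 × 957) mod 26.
22

(474 × 957) = 453618
453618 mod 26 = 22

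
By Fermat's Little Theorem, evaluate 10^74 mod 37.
By Fermat: 10^{36} ≡ 1 (mod 37). 74 = 2×36 + 2. So 10^{74} ≡ 10^{2} ≡ 26 (mod 37)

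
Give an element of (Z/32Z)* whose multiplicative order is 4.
25 has order 4 mod 32 since 25^{4} ≡ 1 (mod 32) and no smaller power works.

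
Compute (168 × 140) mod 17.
9

(168 × 140) = 23520
23520 mod 17 = 9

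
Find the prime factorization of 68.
2^2 × 17

Divide by primes starting from smallest:
68 ÷ 2 = 34
34 ÷ 2 = 17
17 ÷ 17 = 1

68 = 2^2 × 17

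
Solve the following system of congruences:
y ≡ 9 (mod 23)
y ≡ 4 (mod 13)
147

Using the Chinese Remainder Theorem:
M = product of moduli = 299
For equation 1: M_1 = 13, 13 ≡ 13 (mod 23), inverse of 13 mod 23 is 16 (check: 13 × 16 = 208 ≡ 1 (mod 23))
For equation 2: M_2 = 23, 23 ≡ 10 (mod 13), inverse of 23 mod 13 is 4 (check: 10 × 4 = 40 ≡ 1 (mod 13))
Combine: y ≡ Σ r_i×M_i×(M_i⁻¹ mod m_i) = 9×13×16 + 4×23×4 = 1872 + 368 = 2240
2240 mod 299 = 147
y ≡ 147 (mod 299)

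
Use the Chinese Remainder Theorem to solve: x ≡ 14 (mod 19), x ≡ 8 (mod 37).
489

Using the Chinese Remainder Theorem:
M = product of moduli = 703
For equation 1: M_1 = 37, 37 ≡ 18 (mod 19), inverse of 37 mod 19 is 18 (check: 18 × 18 = 324 ≡ 1 (mod 19))
For equation 2: M_2 = 19, 19 ≡ 19 (mod 37), inverse of 19 mod 37 is 2 (check: 19 × 2 = 38 ≡ 1 (mod 37))
Combine: x ≡ Σ r_i×M_i×(M_i⁻¹ mod m_i) = 14×37×18 + 8×19×2 = 9324 + 304 = 9628
9628 mod 703 = 489
x ≡ 489 (mod 703)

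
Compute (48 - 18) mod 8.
6

(48 - 18) = 30
30 mod 8 = 6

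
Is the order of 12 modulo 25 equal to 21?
No, the actual order is 20, not 21.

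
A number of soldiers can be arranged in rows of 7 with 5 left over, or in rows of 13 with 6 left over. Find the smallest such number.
M = 7 × 13 = 91. M₁ = 13, y₁ ≡ 6 (mod 7). M₂ = 7, y₂ ≡ 2 (mod 13). z = 5×13×6 + 6×7×2 ≡ 19 (mod 91). The smallest positive such number is 19.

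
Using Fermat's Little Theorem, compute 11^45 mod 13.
By Fermat: 11^{12} ≡ 1 (mod 13). 45 = 3×12 + 9. So 11^{45} ≡ 11^{9} ≡ 8 (mod 13)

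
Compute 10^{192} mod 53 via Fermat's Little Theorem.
15

By Fermat's Little Theorem, a^(p-1) ≡ 1 (mod p) for prime p and gcd(a, p) = 1
Here p = 53, so 10^52 ≡ 1 (mod 53)
We can reduce the exponent: 192 mod 52 = 36
So 10^192 ≡ 10^36 (mod 53)
Computing: 10^36 mod 53 = 15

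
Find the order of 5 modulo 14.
Powers of 5 mod 14: 5^1≡5, 5^2≡11, 5^3≡13, 5^4≡9, 5^5≡3, 5^6≡1. Order = 6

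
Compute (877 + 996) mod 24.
1

(877 + 996) = 1873
1873 mod 24 = 1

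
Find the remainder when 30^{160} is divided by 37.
By Fermat: 30^{36} ≡ 1 (mod 37). 160 = 4×36 + 16. So 30^{160} ≡ 30^{16} ≡ 34 (mod 37)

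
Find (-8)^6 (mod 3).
(-8) ≡ 1 (mod 3). 6 = 4 + 2 (binary 110). Repeated squaring mod 3: 1^1 ≡ 1; 1^2 ≡ 1² = 1 ≡ 1; 1^4 ≡ 1² = 1 ≡ 1. Multiply: (-8)^6 ≡ 1^4 × 1^2 ≡ 1 × 1 (mod 3): 1 × 1 = 1 ≡ 1. So (-8)^6 ≡ 1 (mod 3).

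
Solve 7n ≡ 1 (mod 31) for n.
7^(-1) ≡ 9 (mod 31). Verification: 7 × 9 = 63 ≡ 1 (mod 31)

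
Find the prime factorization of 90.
2 × 3^2 × 5

Divide by primes starting from smallest:
90 ÷ 2 = 45
45 ÷ 3 = 15
15 ÷ 3 = 5
5 ÷ 5 = 1

90 = 2 × 3^2 × 5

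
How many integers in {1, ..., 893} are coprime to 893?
828

Prime factorization: 893 = 19 × 47
Using the formula φ(n) = n × Π(1 - 1/p) for each prime factor p:
φ(893) = 893 × (1 - 1/19) × (1 - 1/47)
φ(893) = 828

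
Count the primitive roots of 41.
16

The number of primitive roots modulo p is φ(p-1) = φ(40)
φ(40) = 16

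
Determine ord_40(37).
Powers of 37 mod 40: 37^1≡37, 37^2≡9, 37^3≡13, 37^4≡1. Order = 4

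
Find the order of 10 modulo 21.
Powers of 10 mod 21: 10^1≡10, 10^2≡16, 10^3≡13, 10^4≡4, 10^5≡19, 10^6≡1. Order = 6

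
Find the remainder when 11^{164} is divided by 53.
By Fermat: 11^{52} ≡ 1 (mod 53). 164 = 3×52 + 8. So 11^{164} ≡ 11^{8} ≡ 10 (mod 53)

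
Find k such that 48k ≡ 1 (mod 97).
48^(-1) ≡ 95 (mod 97). Verification: 48 × 95 = 4560 ≡ 1 (mod 97)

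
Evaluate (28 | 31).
(28/31) = 28^{15} mod 31 = 1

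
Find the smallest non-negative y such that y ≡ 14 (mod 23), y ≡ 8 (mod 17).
382

Using the Chinese Remainder Theorem:
M = product of moduli = 391
For equation 1: M_1 = 17, 17 ≡ 17 (mod 23), inverse of 17 mod 23 is 19 (check: 17 × 19 = 323 ≡ 1 (mod 23))
For equation 2: M_2 = 23, 23 ≡ 6 (mod 17), inverse of 23 mod 17 is 3 (check: 6 × 3 = 18 ≡ 1 (mod 17))
Combine: y ≡ Σ r_i×M_i×(M_i⁻¹ mod m_i) = 14×17×19 + 8×23×3 = 4522 + 552 = 5074
5074 mod 391 = 382
y ≡ 382 (mod 391)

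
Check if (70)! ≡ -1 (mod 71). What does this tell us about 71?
(70)! mod 71 = 70. Since this equals -1 (mod 71), Wilson confirms 71 is prime.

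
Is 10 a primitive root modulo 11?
No

To verify, check if 10^(10/q) ≢ 1 (mod 11) for each prime divisor q of 10
Divisors of 10 = 10: [1, 2, 5, 10]
  10^(10/2) = 10^5 ≡ 10 (mod 11)
  10^(10/5) = 10^2 ≡ 1 (mod 11)
Conclusion: 10 is not a primitive root modulo 11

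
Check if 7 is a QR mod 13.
By Euler's criterion: 7^{6} ≡ 12 (mod 13). Since this equals -1 (≡ 12), 7 is not a QR.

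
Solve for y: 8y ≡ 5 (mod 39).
25

Since gcd(8, 39) = 1 divides 5, a solution exists.
Multiply both sides by the inverse of 8 mod 39:
  8^(-1) mod 39 = 5
  x ≡ 5 × 5 ≡ 25 ≡ 25 (mod 39)
Verification: 8 × 25 = 200 = 5 × 39 + 5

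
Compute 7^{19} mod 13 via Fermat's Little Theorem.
6

By Fermat's Little Theorem, a^(p-1) ≡ 1 (mod p) for prime p and gcd(a, p) = 1
Here p = 13, so 7^12 ≡ 1 (mod 13)
We can reduce the exponent: 19 mod 12 = 7
So 7^19 ≡ 7^7 (mod 13)
Computing: 7^7 mod 13 = 6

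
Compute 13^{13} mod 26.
13

Using successive squaring:
Binary expansion of 13: 1101
Powers of 13 mod 26 (each is the square of the previous):
  13^1 ≡ 13 (mod 26)
  13^2 ≡ 13² = 169 ≡ 13 (mod 26)
  13^4 ≡ 13² = 169 ≡ 13 (mod 26)
  13^8 ≡ 13² = 169 ≡ 13 (mod 26)
13 = 8 + 4 + 1, so 13^13 = 13^8 × 13^4 × 13^1 ≡ 13 × 13 × 13 (mod 26)
Multiplying step by step:
  13 × 13 = 169 ≡ 13 (mod 26)
  13 × 13 = 169 ≡ 13 (mod 26)
Result: 13^13 ≡ 13 (mod 26)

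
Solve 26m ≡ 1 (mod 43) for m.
26^(-1) ≡ 5 (mod 43). Verification: 26 × 5 = 130 ≡ 1 (mod 43)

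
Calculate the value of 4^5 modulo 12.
5 = 4 + 1 (binary 101). Repeated squaring mod 12: 4^1 ≡ 4; 4^2 ≡ 4² = 16 ≡ 4; 4^4 ≡ 4² = 16 ≡ 4. Multiply: 4^5 = 4^4 × 4^1 ≡ 4 × 4 (mod 12): 4 × 4 = 16 ≡ 4. So 4^5 ≡ 4 (mod 12).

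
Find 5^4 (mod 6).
4 = 4 (binary 100). Repeated squaring mod 6: 5^1 ≡ 5; 5^2 ≡ 5² = 25 ≡ 1; 5^4 ≡ 1² = 1 ≡ 1. So 5^4 ≡ 1 (mod 6).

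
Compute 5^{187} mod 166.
19

Using successive squaring:
Binary expansion of 187: 10111011
Powers of 5 mod 166 (each is the square of the previous):
  5^1 ≡ 5 (mod 166)
  5^2 ≡ 5² = 25 ≡ 25 (mod 166)
  5^4 ≡ 25² = 625 ≡ 127 (mod 166)
  5^8 ≡ 127² = 16129 ≡ 27 (mod 166)
  5^16 ≡ 27² = 729 ≡ 65 (mod 166)
  5^32 ≡ 65² = 4225 ≡ 75 (mod 166)
  5^64 ≡ 75² = 5625 ≡ 147 (mod 166)
  5^128 ≡ 147² = 21609 ≡ 29 (mod 166)
187 = 128 + 32 + 16 + 8 + 2 + 1, so 5^187 = 5^128 × 5^32 × 5^16 × 5^8 × 5^2 × 5^1 ≡ 29 × 75 × 65 × 27 × 25 × 5 (mod 166)
Multiplying step by step:
  29 × 75 = 2175 ≡ 17 (mod 166)
  17 × 65 = 1105 ≡ 109 (mod 166)
  109 × 27 = 2943 ≡ 121 (mod 166)
  121 × 25 = 3025 ≡ 37 (mod 166)
  37 × 5 = 185 ≡ 19 (mod 166)
Result: 5^187 ≡ 19 (mod 166)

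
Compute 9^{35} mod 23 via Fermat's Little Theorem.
12

By Fermat's Little Theorem, a^(p-1) ≡ 1 (mod p) for prime p and gcd(a, p) = 1
Here p = 23, so 9^22 ≡ 1 (mod 23)
We can reduce the exponent: 35 mod 22 = 13
So 9^35 ≡ 9^13 (mod 23)
Computing: 9^13 mod 23 = 12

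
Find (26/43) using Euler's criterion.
(26/43) = 26^{21} mod 43 = -1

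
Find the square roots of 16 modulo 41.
The square roots of 16 mod 41 are 37 and 4. Verify: 37² = 1369 ≡ 16 (mod 41)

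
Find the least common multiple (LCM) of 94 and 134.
6298

First find GCD(94, 134) using the Euclidean algorithm:
94 = 0 × 134 + 94
134 = 1 × 94 + 40
94 = 2 × 40 + 14
40 = 2 × 14 + 12
14 = 1 × 12 + 2
12 = 6 × 2 + 0
GCD(94, 134) = 2

LCM formula: LCM(a, b) = (a × b) / GCD(a, b)
LCM(94, 134) = (94 × 134) / 2
LCM(94, 134) = 12596 / 2
LCM(94, 134) = 6298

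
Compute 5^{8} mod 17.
16

Using successive squaring:
Binary expansion of 8: 1000
Powers of 5 mod 17 (each is the square of the previous):
  5^1 ≡ 5 (mod 17)
  5^2 ≡ 5² = 25 ≡ 8 (mod 17)
  5^4 ≡ 8² = 64 ≡ 13 (mod 17)
  5^8 ≡ 13² = 169 ≡ 16 (mod 17)
8 is a power of 2, so 5^8 is the last square: ≡ 16 (mod 17)
Result: 5^8 ≡ 16 (mod 17)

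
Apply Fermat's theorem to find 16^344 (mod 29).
By Fermat: 16^{28} ≡ 1 (mod 29). 344 ≡ 8 (mod 28). So 16^{344} ≡ 16^{8} ≡ 16 (mod 29)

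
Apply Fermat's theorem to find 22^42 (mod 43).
By Fermat's Little Theorem, 22^{42} ≡ 1 (mod 43) since 43 is prime and gcd(22, 43) = 1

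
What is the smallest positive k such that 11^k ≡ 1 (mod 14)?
Powers of 11 mod 14: 11^1≡11, 11^2≡9, 11^3≡1. Order = 3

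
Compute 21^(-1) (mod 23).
21^(-1) ≡ 11 (mod 23). Verification: 21 × 11 = 231 ≡ 1 (mod 23)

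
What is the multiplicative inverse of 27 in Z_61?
52

Using Extended Euclidean Algorithm:
gcd(27, 61) = 1
Bezout coefficients: 27 × -9 + 61 × 4 = 1
So 27 × -9 ≡ 1 (mod 61)
The inverse is -9 mod 61 = 52
Verification: 27 × 52 = 1404 = 23 × 61 + 1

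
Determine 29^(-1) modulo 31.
29^(-1) ≡ 15 (mod 31). Verification: 29 × 15 = 435 ≡ 1 (mod 31)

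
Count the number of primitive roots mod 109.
Number of primitive roots mod 109 = φ(108) = 36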